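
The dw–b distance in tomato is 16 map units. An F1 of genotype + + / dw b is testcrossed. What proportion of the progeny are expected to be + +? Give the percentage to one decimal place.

A map distance of 16 map units corresponds to a recombination frequency of 0.160.
The F1 is + + / dw b, so + + is a parental gamete class with expected frequency (1 − r)/2 = 0.840/2 = 0.4200.
That is 0.4200 = 42.0% of the progeny.

42.0%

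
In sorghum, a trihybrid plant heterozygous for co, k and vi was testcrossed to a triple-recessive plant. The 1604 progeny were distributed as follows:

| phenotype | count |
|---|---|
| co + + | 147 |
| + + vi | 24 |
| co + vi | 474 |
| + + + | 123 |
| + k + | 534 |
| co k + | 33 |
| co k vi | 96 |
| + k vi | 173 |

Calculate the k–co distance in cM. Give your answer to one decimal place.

The two most frequent reciprocal classes, co + vi and + k +, are the parental types, so the F1 was co + vi / + k +.
The two rarest classes, + + vi and co k +, are the double crossovers. Comparing them with the parentals, only the co allele has switched, so co is the middle locus and the order is vi – co – k.
Crossovers in the co–k interval produce the single-crossover classes co k vi and + + + (96 + 123 = 219) plus the double crossovers (57).
RF(co–k) = (219 + 57) / 1604 = 276/1604 = 0.1721 → 17.2 cM.

17.2 cM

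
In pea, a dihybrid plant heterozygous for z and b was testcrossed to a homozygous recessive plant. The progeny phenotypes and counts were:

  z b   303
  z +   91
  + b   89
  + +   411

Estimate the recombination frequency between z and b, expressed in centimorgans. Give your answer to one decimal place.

20.1 centimorgans

The two most frequent classes, + + (411) and z b (303), are the parental types, so the F1 was + + / z b.
The recombinant classes are + b and z +: 89 + 91 = 180.
Recombination frequency = 180/894 = 0.2013 ≈ 20.1%, i.e. 20.1 centimorgans.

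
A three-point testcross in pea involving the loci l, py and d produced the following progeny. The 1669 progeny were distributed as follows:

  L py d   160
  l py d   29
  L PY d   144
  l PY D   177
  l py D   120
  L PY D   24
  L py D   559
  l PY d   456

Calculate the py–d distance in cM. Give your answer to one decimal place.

23.4 cM

The two most frequent reciprocal classes, L py D and l PY d, are the parental types, so the F1 was L py D / l PY d.
The two rarest classes, L PY D and l py d, are the double crossovers. Comparing them with the parentals, only the py allele has switched, so py is the middle locus and the order is d – py – l.
Crossovers in the d–py interval produce the single-crossover classes L py d and l PY D (160 + 177 = 337) plus the double crossovers (53).
RF(d–py) = (337 + 53) / 1669 = 390/1669 = 0.2337 → 23.4 cM.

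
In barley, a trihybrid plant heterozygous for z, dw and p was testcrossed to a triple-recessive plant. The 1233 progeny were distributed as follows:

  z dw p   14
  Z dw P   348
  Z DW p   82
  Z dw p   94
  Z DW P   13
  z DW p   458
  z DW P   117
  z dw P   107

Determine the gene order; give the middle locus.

dw

The two most frequent reciprocal classes, Z dw P and z DW p, are the parental types, so the F1 was Z dw P / z DW p.
The two rarest classes, Z DW P and z dw p, are the double crossovers. Comparing them with the parentals, only the dw allele has switched, so dw is the middle locus and the order is p – dw – z.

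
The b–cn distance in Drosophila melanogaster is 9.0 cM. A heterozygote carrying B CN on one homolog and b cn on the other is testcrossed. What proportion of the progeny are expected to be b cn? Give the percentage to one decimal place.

45.5%

A map distance of 9.0 cM corresponds to a recombination frequency of 0.090.
The F1 is B CN / b cn, so b cn is a parental gamete class with expected frequency (1 − r)/2 = 0.910/2 = 0.4550.
That is 0.4550 = 45.5% of the progeny.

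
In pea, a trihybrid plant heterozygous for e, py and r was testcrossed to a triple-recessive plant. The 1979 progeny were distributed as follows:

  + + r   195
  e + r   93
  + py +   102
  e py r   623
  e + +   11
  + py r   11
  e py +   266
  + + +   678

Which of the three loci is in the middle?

The two most frequent reciprocal classes, e py r and + + +, are the parental types, so the F1 was e py r / + + +.
The two rarest classes, + py r and e + +, are the double crossovers. Comparing them with the parentals, only the e allele has switched, so e is the middle locus and the order is py – e – r.

e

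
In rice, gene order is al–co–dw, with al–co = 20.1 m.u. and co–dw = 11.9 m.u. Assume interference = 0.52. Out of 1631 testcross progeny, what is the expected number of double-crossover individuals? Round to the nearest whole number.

19

Map distances give recombination frequencies of 0.201 and 0.119 for the two intervals.
With interference 0.52 (so coincidence = 0.48), expected double-crossover frequency = 0.201 × 0.119 × 0.48 = 0.01148.
Expected number = 0.01148 × 1631 = 18.73 ≈ 19.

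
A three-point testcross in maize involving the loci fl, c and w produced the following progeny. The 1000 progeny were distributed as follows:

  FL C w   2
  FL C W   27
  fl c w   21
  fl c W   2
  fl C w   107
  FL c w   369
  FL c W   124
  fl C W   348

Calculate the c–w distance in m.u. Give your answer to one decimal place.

The two most frequent reciprocal classes, FL c w and fl C W, are the parental types, so the F1 was FL c w / fl C W.
The two rarest classes, FL C w and fl c W, are the double crossovers. Comparing them with the parentals, only the c allele has switched, so c is the middle locus and the order is w – c – fl.
Crossovers in the w–c interval produce the single-crossover classes FL c W and fl C w (124 + 107 = 231) plus the double crossovers (4).
RF(w–c) = (231 + 4) / 1000 = 235/1000 = 0.2350 → 23.5 m.u.

23.5 m.u.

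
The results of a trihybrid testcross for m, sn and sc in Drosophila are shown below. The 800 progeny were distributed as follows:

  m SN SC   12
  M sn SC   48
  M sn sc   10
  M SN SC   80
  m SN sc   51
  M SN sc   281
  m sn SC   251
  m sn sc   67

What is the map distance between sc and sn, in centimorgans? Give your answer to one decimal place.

21.1 centimorgans

The two most frequent reciprocal classes, m sn SC and M SN sc, are the parental types, so the F1 was m sn SC / M SN sc.
The two rarest classes, m SN SC and M sn sc, are the double crossovers. Comparing them with the parentals, only the sn allele has switched, so sn is the middle locus and the order is m – sn – sc.
Crossovers in the sn–sc interval produce the single-crossover classes m sn sc and M SN SC (67 + 80 = 147) plus the double crossovers (22).
RF(sn–sc) = (147 + 22) / 800 = 169/800 = 0.2112 → 21.1 centimorgans.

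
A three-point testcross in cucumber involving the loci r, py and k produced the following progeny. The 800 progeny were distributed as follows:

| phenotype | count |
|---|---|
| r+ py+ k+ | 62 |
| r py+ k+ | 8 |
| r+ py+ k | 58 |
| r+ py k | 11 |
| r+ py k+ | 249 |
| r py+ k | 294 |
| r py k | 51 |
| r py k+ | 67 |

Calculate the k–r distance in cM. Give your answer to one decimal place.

The two most frequent reciprocal classes, r py+ k and r+ py k+, are the parental types, so the F1 was r py+ k / r+ py k+.
The two rarest classes, r py+ k+ and r+ py k, are the double crossovers. Comparing them with the parentals, only the k allele has switched, so k is the middle locus and the order is py – k – r.
Crossovers in the k–r interval produce the single-crossover classes r+ py+ k and r py k+ (58 + 67 = 125) plus the double crossovers (19).
RF(k–r) = (125 + 19) / 800 = 144/800 = 0.1800 → 18.0 cM.

18.0 cM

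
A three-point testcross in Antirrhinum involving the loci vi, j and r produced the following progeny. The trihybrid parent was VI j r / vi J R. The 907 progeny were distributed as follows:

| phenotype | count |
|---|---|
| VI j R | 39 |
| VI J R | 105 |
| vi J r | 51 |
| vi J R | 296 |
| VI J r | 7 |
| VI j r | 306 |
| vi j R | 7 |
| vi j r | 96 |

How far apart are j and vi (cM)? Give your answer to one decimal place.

23.7 cM

The two rarest classes, VI J r and vi j R, are the double crossovers. Comparing them with the parentals, only the j allele has switched, so j is the middle locus and the order is vi – j – r.
Crossovers in the vi–j interval produce the single-crossover classes vi j r and VI J R (96 + 105 = 201) plus the double crossovers (14).
RF(vi–j) = (201 + 14) / 907 = 215/907 = 0.2370 → 23.7 cM.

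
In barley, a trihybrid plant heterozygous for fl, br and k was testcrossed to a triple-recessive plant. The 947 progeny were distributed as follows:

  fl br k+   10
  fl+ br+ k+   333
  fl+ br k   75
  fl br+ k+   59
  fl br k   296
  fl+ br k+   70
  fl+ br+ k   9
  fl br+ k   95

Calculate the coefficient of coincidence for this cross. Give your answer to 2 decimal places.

The two most frequent reciprocal classes, fl+ br+ k+ and fl br k, are the parental types, so the F1 was fl+ br+ k+ / fl br k.
The two rarest classes, fl+ br+ k and fl br k+, are the double crossovers. Comparing them with the parentals, only the k allele has switched, so k is the middle locus and the order is fl – k – br.
fl–k: (134 + 19)/947 = 0.1616; k–br: (165 + 19)/947 = 0.1943.
Expected DCO frequency = 0.1616 × 0.1943 ≈ 0.03140; observed = 19/947 ≈ 0.02006.
Coefficient of coincidence = 0.02006/0.03140 ≈ 0.64.

0.64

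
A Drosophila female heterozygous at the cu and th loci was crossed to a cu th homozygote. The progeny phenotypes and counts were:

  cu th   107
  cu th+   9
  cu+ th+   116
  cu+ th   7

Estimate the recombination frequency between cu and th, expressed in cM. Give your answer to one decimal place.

6.7 cM

The two most frequent classes, cu+ th+ (116) and cu th (107), are the parental types, so the F1 was cu+ th+ / cu th.
The recombinant classes are cu+ th and cu th+: 7 + 9 = 16.
Recombination frequency = 16/239 = 0.0669 ≈ 6.7%, i.e. 6.7 cM.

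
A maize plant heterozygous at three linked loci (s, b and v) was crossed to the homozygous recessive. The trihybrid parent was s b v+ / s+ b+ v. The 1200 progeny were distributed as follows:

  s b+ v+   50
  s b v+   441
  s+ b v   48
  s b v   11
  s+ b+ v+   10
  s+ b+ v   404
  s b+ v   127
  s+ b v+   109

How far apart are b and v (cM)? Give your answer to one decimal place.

The two rarest classes, s b v and s+ b+ v+, are the double crossovers. Comparing them with the parentals, only the v allele has switched, so v is the middle locus and the order is b – v – s.
Crossovers in the b–v interval produce the single-crossover classes s b+ v+ and s+ b v (50 + 48 = 98) plus the double crossovers (21).
RF(b–v) = (98 + 21) / 1200 = 119/1200 = 0.0992 → 9.9 cM.

9.9 cM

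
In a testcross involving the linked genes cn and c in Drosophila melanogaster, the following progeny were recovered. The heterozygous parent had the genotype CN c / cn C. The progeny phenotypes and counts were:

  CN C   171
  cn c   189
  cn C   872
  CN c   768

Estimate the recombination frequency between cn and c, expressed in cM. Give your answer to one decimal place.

The recombinant classes are CN C and cn c: 171 + 189 = 360.
Recombination frequency = 360/2000 = 0.1800 ≈ 18.0%, i.e. 18.0 cM.

18.0 cM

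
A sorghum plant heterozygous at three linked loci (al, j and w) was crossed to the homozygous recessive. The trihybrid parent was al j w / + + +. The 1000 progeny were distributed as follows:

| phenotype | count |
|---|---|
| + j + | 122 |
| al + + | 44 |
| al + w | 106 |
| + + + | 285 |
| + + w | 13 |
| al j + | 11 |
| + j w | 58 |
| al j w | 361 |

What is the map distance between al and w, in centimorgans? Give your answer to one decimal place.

12.6 centimorgans

The two rarest classes, al j + and + + w, are the double crossovers. Comparing them with the parentals, only the w allele has switched, so w is the middle locus and the order is al – w – j.
Crossovers in the al–w interval produce the single-crossover classes + j w and al + + (58 + 44 = 102) plus the double crossovers (24).
RF(al–w) = (102 + 24) / 1000 = 126/1000 = 0.1260 → 12.6 centimorgans.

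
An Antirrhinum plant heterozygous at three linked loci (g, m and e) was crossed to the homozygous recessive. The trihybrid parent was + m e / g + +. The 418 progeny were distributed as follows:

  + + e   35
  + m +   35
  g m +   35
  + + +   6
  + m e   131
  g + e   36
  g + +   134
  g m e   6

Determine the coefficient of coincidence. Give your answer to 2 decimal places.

The two rarest classes, g m e and + + +, are the double crossovers. Comparing them with the parentals, only the g allele has switched, so g is the middle locus and the order is e – g – m.
e–g: (71 + 12)/418 = 0.1986; g–m: (70 + 12)/418 = 0.1962.
Expected DCO frequency = 0.1986 × 0.1962 ≈ 0.03897; observed = 12/418 ≈ 0.02871.
Coefficient of coincidence = 0.02871/0.03897 ≈ 0.74.

0.74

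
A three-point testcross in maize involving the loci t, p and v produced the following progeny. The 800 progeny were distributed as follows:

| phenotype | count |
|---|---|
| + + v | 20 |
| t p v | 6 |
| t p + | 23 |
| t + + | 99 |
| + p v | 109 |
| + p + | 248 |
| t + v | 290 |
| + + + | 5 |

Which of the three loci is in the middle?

p

The two most frequent reciprocal classes, t + v and + p +, are the parental types, so the F1 was t + v / + p +.
The two rarest classes, t p v and + + +, are the double crossovers. Comparing them with the parentals, only the p allele has switched, so p is the middle locus and the order is t – p – v.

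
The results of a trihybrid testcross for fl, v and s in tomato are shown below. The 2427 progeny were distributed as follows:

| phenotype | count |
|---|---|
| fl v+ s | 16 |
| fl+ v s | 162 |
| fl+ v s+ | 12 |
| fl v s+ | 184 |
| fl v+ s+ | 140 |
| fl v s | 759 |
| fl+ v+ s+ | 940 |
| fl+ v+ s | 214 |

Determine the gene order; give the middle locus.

v

The two most frequent reciprocal classes, fl+ v+ s+ and fl v s, are the parental types, so the F1 was fl+ v+ s+ / fl v s.
The two rarest classes, fl+ v s+ and fl v+ s, are the double crossovers. Comparing them with the parentals, only the v allele has switched, so v is the middle locus and the order is fl – v – s.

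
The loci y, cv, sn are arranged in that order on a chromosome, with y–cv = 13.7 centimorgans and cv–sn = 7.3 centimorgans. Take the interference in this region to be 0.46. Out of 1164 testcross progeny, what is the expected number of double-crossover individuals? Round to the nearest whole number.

6

Map distances give recombination frequencies of 0.137 and 0.073 for the two intervals.
With interference 0.46 (so coincidence = 0.54), expected double-crossover frequency = 0.137 × 0.073 × 0.54 = 0.00540.
Expected number = 0.00540 × 1164 = 6.29 ≈ 6.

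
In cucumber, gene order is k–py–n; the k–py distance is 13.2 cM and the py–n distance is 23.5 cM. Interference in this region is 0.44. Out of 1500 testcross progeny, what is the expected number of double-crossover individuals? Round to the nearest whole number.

Map distances give recombination frequencies of 0.132 and 0.235 for the two intervals.
With interference 0.44 (so coincidence = 0.56), expected double-crossover frequency = 0.132 × 0.235 × 0.56 = 0.01737.
Expected number = 0.01737 × 1500 = 26.06 ≈ 26.

26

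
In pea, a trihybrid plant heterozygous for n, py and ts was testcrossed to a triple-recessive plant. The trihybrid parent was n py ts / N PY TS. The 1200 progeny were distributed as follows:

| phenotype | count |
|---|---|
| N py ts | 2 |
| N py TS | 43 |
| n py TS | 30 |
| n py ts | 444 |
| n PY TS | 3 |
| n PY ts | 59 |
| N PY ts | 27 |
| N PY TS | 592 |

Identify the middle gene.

The two rarest classes, N py ts and n PY TS, are the double crossovers. Comparing them with the parentals, only the n allele has switched, so n is the middle locus and the order is ts – n – py.

n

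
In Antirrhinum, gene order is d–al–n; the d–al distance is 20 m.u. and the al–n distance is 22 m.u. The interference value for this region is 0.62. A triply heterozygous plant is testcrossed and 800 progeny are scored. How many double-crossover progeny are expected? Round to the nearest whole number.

Map distances give recombination frequencies of 0.200 and 0.220 for the two intervals.
With interference 0.62 (so coincidence = 0.38), expected double-crossover frequency = 0.200 × 0.220 × 0.38 = 0.01672.
Expected number = 0.01672 × 800 = 13.38 ≈ 13.

13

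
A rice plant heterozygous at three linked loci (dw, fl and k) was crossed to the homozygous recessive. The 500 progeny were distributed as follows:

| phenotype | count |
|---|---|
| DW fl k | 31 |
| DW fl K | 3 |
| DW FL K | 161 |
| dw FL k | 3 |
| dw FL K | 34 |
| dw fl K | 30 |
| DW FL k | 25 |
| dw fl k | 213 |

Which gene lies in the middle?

fl

The two most frequent reciprocal classes, DW FL K and dw fl k, are the parental types, so the F1 was DW FL K / dw fl k.
The two rarest classes, DW fl K and dw FL k, are the double crossovers. Comparing them with the parentals, only the fl allele has switched, so fl is the middle locus and the order is k – fl – dw.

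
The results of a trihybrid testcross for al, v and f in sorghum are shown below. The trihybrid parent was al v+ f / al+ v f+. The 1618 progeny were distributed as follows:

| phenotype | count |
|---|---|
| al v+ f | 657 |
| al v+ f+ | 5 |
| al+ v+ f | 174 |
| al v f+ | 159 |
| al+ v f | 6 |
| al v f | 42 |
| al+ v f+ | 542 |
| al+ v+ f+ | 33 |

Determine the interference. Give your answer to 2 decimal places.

The two rarest classes, al v+ f+ and al+ v f, are the double crossovers. Comparing them with the parentals, only the f allele has switched, so f is the middle locus and the order is v – f – al.
v–f: (75 + 11)/1618 = 0.0532; f–al: (333 + 11)/1618 = 0.2126.
Expected DCO frequency = 0.0532 × 0.2126 ≈ 0.01131; observed = 11/1618 ≈ 0.00680.
Coefficient of coincidence = 0.00680/0.01131 ≈ 0.60; interference = 1 − 0.60 = 0.40.

0.40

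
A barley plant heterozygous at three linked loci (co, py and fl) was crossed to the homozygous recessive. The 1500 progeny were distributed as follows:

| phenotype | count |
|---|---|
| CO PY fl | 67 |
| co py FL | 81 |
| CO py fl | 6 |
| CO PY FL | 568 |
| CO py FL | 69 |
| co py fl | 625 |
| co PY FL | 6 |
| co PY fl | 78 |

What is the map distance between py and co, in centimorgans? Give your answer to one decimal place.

10.6 centimorgans

The two most frequent reciprocal classes, CO PY FL and co py fl, are the parental types, so the F1 was CO PY FL / co py fl.
The two rarest classes, co PY FL and CO py fl, are the double crossovers. Comparing them with the parentals, only the co allele has switched, so co is the middle locus and the order is fl – co – py.
Crossovers in the co–py interval produce the single-crossover classes CO py FL and co PY fl (69 + 78 = 147) plus the double crossovers (12).
RF(co–py) = (147 + 12) / 1500 = 159/1500 = 0.1060 → 10.6 centimorgans.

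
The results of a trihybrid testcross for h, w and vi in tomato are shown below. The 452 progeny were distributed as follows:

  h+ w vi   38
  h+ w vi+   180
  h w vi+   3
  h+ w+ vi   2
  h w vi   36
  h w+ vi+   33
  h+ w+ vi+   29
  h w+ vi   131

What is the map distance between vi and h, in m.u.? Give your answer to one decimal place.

The two most frequent reciprocal classes, h w+ vi and h+ w vi+, are the parental types, so the F1 was h w+ vi / h+ w vi+.
The two rarest classes, h+ w+ vi and h w vi+, are the double crossovers. Comparing them with the parentals, only the h allele has switched, so h is the middle locus and the order is vi – h – w.
Crossovers in the vi–h interval produce the single-crossover classes h w+ vi+ and h+ w vi (33 + 38 = 71) plus the double crossovers (5).
RF(vi–h) = (71 + 5) / 452 = 76/452 = 0.1681 → 16.8 m.u.

16.8 m.u.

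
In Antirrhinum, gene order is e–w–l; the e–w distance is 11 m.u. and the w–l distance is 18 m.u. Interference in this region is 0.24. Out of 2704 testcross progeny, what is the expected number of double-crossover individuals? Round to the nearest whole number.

Map distances give recombination frequencies of 0.110 and 0.180 for the two intervals.
With interference 0.24 (so coincidence = 0.76), expected double-crossover frequency = 0.110 × 0.180 × 0.76 = 0.01505.
Expected number = 0.01505 × 2704 = 40.69 ≈ 41.

41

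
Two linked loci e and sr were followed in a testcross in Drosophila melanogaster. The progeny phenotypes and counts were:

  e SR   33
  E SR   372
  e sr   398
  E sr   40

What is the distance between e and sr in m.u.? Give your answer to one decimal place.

The two most frequent classes, E SR (372) and e sr (398), are the parental types, so the F1 was E SR / e sr.
The recombinant classes are E sr and e SR: 40 + 33 = 73.
Recombination frequency = 73/843 = 0.0866 ≈ 8.7%, i.e. 8.7 m.u.

8.7 m.u.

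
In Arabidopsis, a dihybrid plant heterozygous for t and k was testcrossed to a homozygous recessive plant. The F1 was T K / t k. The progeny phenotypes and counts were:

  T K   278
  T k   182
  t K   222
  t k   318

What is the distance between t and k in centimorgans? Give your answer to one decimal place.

40.4 centimorgans

The recombinant classes are T k and t K: 182 + 222 = 404.
Recombination frequency = 404/1000 = 0.4040 ≈ 40.4%, i.e. 40.4 centimorgans.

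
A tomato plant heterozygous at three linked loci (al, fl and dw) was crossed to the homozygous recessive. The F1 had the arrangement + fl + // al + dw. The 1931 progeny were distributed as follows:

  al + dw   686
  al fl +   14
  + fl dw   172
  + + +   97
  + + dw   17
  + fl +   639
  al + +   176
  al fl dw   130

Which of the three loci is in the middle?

The two rarest classes, al fl + and + + dw, are the double crossovers. Comparing them with the parentals, only the al allele has switched, so al is the middle locus and the order is dw – al – fl.

al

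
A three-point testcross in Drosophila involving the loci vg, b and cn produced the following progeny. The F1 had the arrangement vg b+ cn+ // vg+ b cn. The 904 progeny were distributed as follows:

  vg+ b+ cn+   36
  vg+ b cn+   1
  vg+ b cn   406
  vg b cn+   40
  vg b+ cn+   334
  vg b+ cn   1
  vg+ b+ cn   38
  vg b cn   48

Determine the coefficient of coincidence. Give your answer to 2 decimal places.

0.26

The two rarest classes, vg b+ cn and vg+ b cn+, are the double crossovers. Comparing them with the parentals, only the cn allele has switched, so cn is the middle locus and the order is vg – cn – b.
vg–cn: (84 + 2)/904 = 0.0951; cn–b: (78 + 2)/904 = 0.0885.
Expected DCO frequency = 0.0951 × 0.0885 ≈ 0.00842; observed = 2/904 ≈ 0.00221.
Coefficient of coincidence = 0.00221/0.00842 ≈ 0.26.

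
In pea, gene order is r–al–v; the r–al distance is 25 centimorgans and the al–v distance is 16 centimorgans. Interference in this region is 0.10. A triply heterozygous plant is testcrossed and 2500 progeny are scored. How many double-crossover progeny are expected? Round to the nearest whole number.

90

Map distances give recombination frequencies of 0.250 and 0.160 for the two intervals.
With interference 0.10 (so coincidence = 0.90), expected double-crossover frequency = 0.250 × 0.160 × 0.90 = 0.03600.
Expected number = 0.03600 × 2500 = 90.00 ≈ 90.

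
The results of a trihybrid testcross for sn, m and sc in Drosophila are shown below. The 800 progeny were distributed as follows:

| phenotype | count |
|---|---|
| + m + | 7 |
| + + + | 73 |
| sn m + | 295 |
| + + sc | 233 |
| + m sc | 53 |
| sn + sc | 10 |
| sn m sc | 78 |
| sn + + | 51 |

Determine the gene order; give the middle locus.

The two most frequent reciprocal classes, sn m + and + + sc, are the parental types, so the F1 was sn m + / + + sc.
The two rarest classes, + m + and sn + sc, are the double crossovers. Comparing them with the parentals, only the sn allele has switched, so sn is the middle locus and the order is m – sn – sc.

sn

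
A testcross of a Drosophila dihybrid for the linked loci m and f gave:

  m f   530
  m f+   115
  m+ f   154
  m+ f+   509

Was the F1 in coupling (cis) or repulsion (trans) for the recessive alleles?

cis

The two most frequent classes are m+ f+ (509) and m f (530); these are the parental (non-recombinant) types.
So the F1 carried m+ f+ on one chromosome and m f on the other — the recessive alleles are on the same chromosome (cis / coupling).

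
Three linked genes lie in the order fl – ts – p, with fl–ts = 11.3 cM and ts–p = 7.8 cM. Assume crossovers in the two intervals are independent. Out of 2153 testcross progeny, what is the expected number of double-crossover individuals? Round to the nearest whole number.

19

Map distances give recombination frequencies of 0.113 and 0.078 for the two intervals.
With no interference, expected double-crossover frequency = 0.113 × 0.078 = 0.00881.
Expected number = 0.00881 × 2153 = 18.98 ≈ 19.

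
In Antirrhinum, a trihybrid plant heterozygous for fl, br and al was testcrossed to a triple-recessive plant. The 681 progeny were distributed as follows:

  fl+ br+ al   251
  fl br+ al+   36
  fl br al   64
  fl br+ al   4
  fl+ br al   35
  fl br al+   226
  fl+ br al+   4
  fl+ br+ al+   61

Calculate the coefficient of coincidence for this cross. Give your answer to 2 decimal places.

The two most frequent reciprocal classes, fl+ br+ al and fl br al+, are the parental types, so the F1 was fl+ br+ al / fl br al+.
The two rarest classes, fl br+ al and fl+ br al+, are the double crossovers. Comparing them with the parentals, only the fl allele has switched, so fl is the middle locus and the order is al – fl – br.
al–fl: (125 + 8)/681 = 0.1953; fl–br: (71 + 8)/681 = 0.1160.
Expected DCO frequency = 0.1953 × 0.1160 ≈ 0.02265; observed = 8/681 ≈ 0.01175.
Coefficient of coincidence = 0.01175/0.02265 ≈ 0.52.

0.52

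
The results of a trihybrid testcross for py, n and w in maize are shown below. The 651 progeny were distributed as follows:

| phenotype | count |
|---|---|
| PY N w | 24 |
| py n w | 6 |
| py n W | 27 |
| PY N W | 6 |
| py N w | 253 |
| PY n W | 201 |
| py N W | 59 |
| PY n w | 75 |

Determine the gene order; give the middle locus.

The two most frequent reciprocal classes, PY n W and py N w, are the parental types, so the F1 was PY n W / py N w.
The two rarest classes, PY N W and py n w, are the double crossovers. Comparing them with the parentals, only the n allele has switched, so n is the middle locus and the order is py – n – w.

n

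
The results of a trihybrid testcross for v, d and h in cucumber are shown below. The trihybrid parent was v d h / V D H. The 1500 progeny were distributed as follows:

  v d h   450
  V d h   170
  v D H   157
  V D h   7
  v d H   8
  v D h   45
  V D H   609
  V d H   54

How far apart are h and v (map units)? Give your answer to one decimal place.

The two rarest classes, v d H and V D h, are the double crossovers. Comparing them with the parentals, only the h allele has switched, so h is the middle locus and the order is d – h – v.
Crossovers in the h–v interval produce the single-crossover classes V d h and v D H (170 + 157 = 327) plus the double crossovers (15).
RF(h–v) = (327 + 15) / 1500 = 342/1500 = 0.2280 → 22.8 map units.

22.8 map units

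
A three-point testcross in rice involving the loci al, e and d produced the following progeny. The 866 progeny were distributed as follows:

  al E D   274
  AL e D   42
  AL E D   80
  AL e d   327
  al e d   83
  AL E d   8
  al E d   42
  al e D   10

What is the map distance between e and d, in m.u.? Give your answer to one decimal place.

The two most frequent reciprocal classes, AL e d and al E D, are the parental types, so the F1 was AL e d / al E D.
The two rarest classes, AL E d and al e D, are the double crossovers. Comparing them with the parentals, only the e allele has switched, so e is the middle locus and the order is d – e – al.
Crossovers in the d–e interval produce the single-crossover classes AL e D and al E d (42 + 42 = 84) plus the double crossovers (18).
RF(d–e) = (84 + 18) / 866 = 102/866 = 0.1178 → 11.8 m.u.

11.8 m.u.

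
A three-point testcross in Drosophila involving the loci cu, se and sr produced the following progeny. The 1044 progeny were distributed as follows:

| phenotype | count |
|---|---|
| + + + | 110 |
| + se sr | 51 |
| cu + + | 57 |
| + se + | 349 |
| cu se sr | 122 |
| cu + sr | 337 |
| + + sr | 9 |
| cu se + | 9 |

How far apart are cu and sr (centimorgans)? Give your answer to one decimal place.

The two most frequent reciprocal classes, + se + and cu + sr, are the parental types, so the F1 was + se + / cu + sr.
The two rarest classes, cu se + and + + sr, are the double crossovers. Comparing them with the parentals, only the cu allele has switched, so cu is the middle locus and the order is sr – cu – se.
Crossovers in the sr–cu interval produce the single-crossover classes + se sr and cu + + (51 + 57 = 108) plus the double crossovers (18).
RF(sr–cu) = (108 + 18) / 1044 = 126/1044 = 0.1207 → 12.1 centimorgans.

12.1 centimorgans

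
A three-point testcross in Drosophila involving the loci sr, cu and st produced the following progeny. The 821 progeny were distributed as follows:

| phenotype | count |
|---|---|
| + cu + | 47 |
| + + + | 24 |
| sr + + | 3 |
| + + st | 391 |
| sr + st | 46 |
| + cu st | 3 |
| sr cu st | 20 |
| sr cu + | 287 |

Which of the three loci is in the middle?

The two most frequent reciprocal classes, sr cu + and + + st, are the parental types, so the F1 was sr cu + / + + st.
The two rarest classes, sr + + and + cu st, are the double crossovers. Comparing them with the parentals, only the cu allele has switched, so cu is the middle locus and the order is sr – cu – st.

cu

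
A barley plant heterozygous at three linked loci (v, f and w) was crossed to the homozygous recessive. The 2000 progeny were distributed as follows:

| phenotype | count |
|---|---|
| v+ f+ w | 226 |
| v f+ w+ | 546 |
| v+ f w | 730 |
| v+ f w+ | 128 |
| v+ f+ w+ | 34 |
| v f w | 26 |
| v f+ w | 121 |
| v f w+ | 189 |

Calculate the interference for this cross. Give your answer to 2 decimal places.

The two most frequent reciprocal classes, v+ f w and v f+ w+, are the parental types, so the F1 was v+ f w / v f+ w+.
The two rarest classes, v f w and v+ f+ w+, are the double crossovers. Comparing them with the parentals, only the v allele has switched, so v is the middle locus and the order is w – v – f.
w–v: (249 + 60)/2000 = 0.1545; v–f: (415 + 60)/2000 = 0.2375.
Expected DCO frequency = 0.1545 × 0.2375 ≈ 0.03669; observed = 60/2000 ≈ 0.03000.
Coefficient of coincidence = 0.03000/0.03669 ≈ 0.82; interference = 1 − 0.82 = 0.18.

0.18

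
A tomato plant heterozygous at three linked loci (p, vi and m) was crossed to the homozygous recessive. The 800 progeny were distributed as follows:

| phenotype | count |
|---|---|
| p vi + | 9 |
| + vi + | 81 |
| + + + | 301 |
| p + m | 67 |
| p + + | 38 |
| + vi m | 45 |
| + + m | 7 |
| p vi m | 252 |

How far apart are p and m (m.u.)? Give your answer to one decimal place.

The two most frequent reciprocal classes, + + + and p vi m, are the parental types, so the F1 was + + + / p vi m.
The two rarest classes, + + m and p vi +, are the double crossovers. Comparing them with the parentals, only the m allele has switched, so m is the middle locus and the order is p – m – vi.
Crossovers in the p–m interval produce the single-crossover classes p + + and + vi m (38 + 45 = 83) plus the double crossovers (16).
RF(p–m) = (83 + 16) / 800 = 99/800 = 0.1237 → 12.4 m.u.

12.4 m.u.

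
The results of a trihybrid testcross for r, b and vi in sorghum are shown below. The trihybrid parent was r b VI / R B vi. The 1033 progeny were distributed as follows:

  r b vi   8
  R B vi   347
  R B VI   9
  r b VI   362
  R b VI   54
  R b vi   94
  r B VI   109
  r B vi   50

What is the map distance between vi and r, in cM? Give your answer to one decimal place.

11.7 cM

The two rarest classes, r b vi and R B VI, are the double crossovers. Comparing them with the parentals, only the vi allele has switched, so vi is the middle locus and the order is b – vi – r.
Crossovers in the vi–r interval produce the single-crossover classes R b VI and r B vi (54 + 50 = 104) plus the double crossovers (17).
RF(vi–r) = (104 + 17) / 1033 = 121/1033 = 0.1171 → 11.7 cM.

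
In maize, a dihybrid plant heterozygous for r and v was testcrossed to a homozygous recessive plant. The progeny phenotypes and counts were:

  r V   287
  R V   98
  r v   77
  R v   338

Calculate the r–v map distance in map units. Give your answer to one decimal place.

The two most frequent classes, R v (338) and r V (287), are the parental types, so the F1 was R v / r V.
The recombinant classes are R V and r v: 98 + 77 = 175.
Recombination frequency = 175/800 = 0.2188 ≈ 21.9%, i.e. 21.9 map units.

21.9 map units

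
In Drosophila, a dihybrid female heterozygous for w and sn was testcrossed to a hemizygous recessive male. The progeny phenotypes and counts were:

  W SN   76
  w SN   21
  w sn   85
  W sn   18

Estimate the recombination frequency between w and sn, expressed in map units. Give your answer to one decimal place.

19.5 map units

The two most frequent classes, W SN (76) and w sn (85), are the parental types, so the F1 was W SN / w sn.
The recombinant classes are W sn and w SN: 18 + 21 = 39.
Recombination frequency = 39/200 = 0.1950 ≈ 19.5%, i.e. 19.5 map units.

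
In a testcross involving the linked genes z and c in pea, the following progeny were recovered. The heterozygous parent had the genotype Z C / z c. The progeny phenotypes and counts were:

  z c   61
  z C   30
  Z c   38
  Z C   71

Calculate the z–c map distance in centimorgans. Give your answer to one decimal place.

34.0 centimorgans

The recombinant classes are Z c and z C: 38 + 30 = 68.
Recombination frequency = 68/200 = 0.3400 ≈ 34.0%, i.e. 34.0 centimorgans.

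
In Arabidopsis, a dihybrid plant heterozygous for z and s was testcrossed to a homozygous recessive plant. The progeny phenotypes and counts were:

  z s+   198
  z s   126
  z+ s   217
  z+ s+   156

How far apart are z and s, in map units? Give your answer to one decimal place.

The two most frequent classes, z+ s (217) and z s+ (198), are the parental types, so the F1 was z+ s / z s+.
The recombinant classes are z+ s+ and z s: 156 + 126 = 282.
Recombination frequency = 282/697 = 0.4046 ≈ 40.5%, i.e. 40.5 map units.

40.5 map units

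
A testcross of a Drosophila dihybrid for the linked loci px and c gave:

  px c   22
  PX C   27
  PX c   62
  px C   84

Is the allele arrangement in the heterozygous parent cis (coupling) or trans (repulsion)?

trans

The two most frequent classes are PX c (62) and px C (84); these are the parental (non-recombinant) types.
So the F1 carried PX c on one chromosome and px C on the other — the recessive alleles are on opposite chromosomes (trans / repulsion).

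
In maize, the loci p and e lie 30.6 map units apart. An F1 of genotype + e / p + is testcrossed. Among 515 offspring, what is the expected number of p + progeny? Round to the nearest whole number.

179

A map distance of 30.6 map units corresponds to a recombination frequency of 0.306.
The F1 is + e / p +, so p + is a parental gamete class with expected frequency (1 − r)/2 = 0.694/2 = 0.3470.
Expected number = 0.3470 × 515 = 178.70 ≈ 179.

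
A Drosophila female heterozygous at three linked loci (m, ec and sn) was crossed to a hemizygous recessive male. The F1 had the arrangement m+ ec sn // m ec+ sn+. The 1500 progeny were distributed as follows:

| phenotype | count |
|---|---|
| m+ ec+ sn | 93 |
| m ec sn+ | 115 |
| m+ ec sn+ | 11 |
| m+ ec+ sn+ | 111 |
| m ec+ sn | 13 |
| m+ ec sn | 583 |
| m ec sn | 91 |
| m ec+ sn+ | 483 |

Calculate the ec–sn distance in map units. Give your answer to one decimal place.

The two rarest classes, m+ ec sn+ and m ec+ sn, are the double crossovers. Comparing them with the parentals, only the sn allele has switched, so sn is the middle locus and the order is ec – sn – m.
Crossovers in the ec–sn interval produce the single-crossover classes m+ ec+ sn and m ec sn+ (93 + 115 = 208) plus the double crossovers (24).
RF(ec–sn) = (208 + 24) / 1500 = 232/1500 = 0.1547 → 15.5 map units.

15.5 map units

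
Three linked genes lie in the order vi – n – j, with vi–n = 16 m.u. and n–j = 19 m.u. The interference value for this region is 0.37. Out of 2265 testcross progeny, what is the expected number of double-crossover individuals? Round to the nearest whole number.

43

Map distances give recombination frequencies of 0.160 and 0.190 for the two intervals.
With interference 0.37 (so coincidence = 0.63), expected double-crossover frequency = 0.160 × 0.190 × 0.63 = 0.01915.
Expected number = 0.01915 × 2265 = 43.38 ≈ 43.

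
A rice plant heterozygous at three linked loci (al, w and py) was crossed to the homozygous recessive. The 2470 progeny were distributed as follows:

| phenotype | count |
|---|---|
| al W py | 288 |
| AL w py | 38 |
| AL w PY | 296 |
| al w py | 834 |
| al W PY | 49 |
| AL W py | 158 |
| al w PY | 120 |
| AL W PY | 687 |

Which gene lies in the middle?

The two most frequent reciprocal classes, AL W PY and al w py, are the parental types, so the F1 was AL W PY / al w py.
The two rarest classes, al W PY and AL w py, are the double crossovers. Comparing them with the parentals, only the al allele has switched, so al is the middle locus and the order is py – al – w.

al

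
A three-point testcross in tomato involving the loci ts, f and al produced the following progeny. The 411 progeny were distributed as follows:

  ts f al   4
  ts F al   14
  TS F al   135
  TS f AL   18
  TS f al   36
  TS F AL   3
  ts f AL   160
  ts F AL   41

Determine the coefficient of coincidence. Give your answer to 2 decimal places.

0.88

The two most frequent reciprocal classes, ts f AL and TS F al, are the parental types, so the F1 was ts f AL / TS F al.
The two rarest classes, ts f al and TS F AL, are the double crossovers. Comparing them with the parentals, only the al allele has switched, so al is the middle locus and the order is ts – al – f.
ts–al: (32 + 7)/411 = 0.0949; al–f: (77 + 7)/411 = 0.2044.
Expected DCO frequency = 0.0949 × 0.2044 ≈ 0.01940; observed = 7/411 ≈ 0.01703.
Coefficient of coincidence = 0.01703/0.01940 ≈ 0.88.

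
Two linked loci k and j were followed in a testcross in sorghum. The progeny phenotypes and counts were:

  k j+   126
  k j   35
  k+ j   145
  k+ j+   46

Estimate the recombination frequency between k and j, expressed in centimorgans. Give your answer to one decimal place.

23.0 centimorgans

The two most frequent classes, k+ j (145) and k j+ (126), are the parental types, so the F1 was k+ j / k j+.
The recombinant classes are k+ j+ and k j: 46 + 35 = 81.
Recombination frequency = 81/352 = 0.2301 ≈ 23.0%, i.e. 23.0 centimorgans.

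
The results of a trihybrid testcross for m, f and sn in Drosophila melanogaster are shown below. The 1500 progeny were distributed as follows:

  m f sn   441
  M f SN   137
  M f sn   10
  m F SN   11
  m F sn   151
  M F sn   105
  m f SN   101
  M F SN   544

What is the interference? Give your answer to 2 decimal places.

The two most frequent reciprocal classes, m f sn and M F SN, are the parental types, so the F1 was m f sn / M F SN.
The two rarest classes, M f sn and m F SN, are the double crossovers. Comparing them with the parentals, only the m allele has switched, so m is the middle locus and the order is sn – m – f.
sn–m: (206 + 21)/1500 = 0.1513; m–f: (288 + 21)/1500 = 0.2060.
Expected DCO frequency = 0.1513 × 0.2060 ≈ 0.03117; observed = 21/1500 ≈ 0.01400.
Coefficient of coincidence = 0.01400/0.03117 ≈ 0.45; interference = 1 − 0.45 = 0.55.

0.55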